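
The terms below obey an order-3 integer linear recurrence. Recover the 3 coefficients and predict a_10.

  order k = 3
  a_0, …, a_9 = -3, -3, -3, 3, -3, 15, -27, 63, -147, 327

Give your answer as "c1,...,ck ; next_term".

  a_3 = -1·-3 + 2·-3 + -2·-3 = 3
  a_4 = -1·3 + 2·-3 + -2·-3 = -3
  a_5 = -1·-3 + 2·3 + -2·-3 = 15
  a_6 = -1·15 + 2·-3 + -2·3 = -27
  a_7 = -1·-27 + 2·15 + -2·-3 = 63
  a_8 = -1·63 + 2·-27 + -2·15 = -147
  a_9 = -1·-147 + 2·63 + -2·-27 = 327
  a_10 = -1·327 + 2·-147 + -2·63 = -747

-1,2,-2 ; -747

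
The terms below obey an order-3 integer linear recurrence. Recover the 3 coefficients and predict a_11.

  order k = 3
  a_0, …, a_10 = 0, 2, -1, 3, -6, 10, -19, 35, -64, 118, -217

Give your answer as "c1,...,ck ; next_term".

-1,1,-1 ; 399

  a_3 = -1·-1 + 1·2 + -1·0 = 3
  a_4 = -1·3 + 1·-1 + -1·2 = -6
  a_5 = -1·-6 + 1·3 + -1·-1 = 10
  a_6 = -1·10 + 1·-6 + -1·3 = -19
  a_7 = -1·-19 + 1·10 + -1·-6 = 35
  a_8 = -1·35 + 1·-19 + -1·10 = -64
  a_9 = -1·-64 + 1·35 + -1·-19 = 118
  a_10 = -1·118 + 1·-64 + -1·35 = -217
  a_11 = -1·-217 + 1·118 + -1·-64 = 399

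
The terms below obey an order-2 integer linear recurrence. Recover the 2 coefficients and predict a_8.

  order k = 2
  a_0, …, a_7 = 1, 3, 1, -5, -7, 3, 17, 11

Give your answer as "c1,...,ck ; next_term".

  a_2 = 1·3 + -2·1 = 1
  a_3 = 1·1 + -2·3 = -5
  a_4 = 1·-5 + -2·1 = -7
  a_5 = 1·-7 + -2·-5 = 3
  a_6 = 1·3 + -2·-7 = 17
  a_7 = 1·17 + -2·3 = 11
  a_8 = 1·11 + -2·17 = -23

1,-2 ; -23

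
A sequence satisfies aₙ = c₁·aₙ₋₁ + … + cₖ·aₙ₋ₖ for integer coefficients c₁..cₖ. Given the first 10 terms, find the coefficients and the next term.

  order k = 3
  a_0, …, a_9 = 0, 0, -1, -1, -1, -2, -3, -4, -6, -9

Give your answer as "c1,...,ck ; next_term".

1,0,1 ; -13

  a_3 = 1·-1 + 0·0 + 1·0 = -1
  a_4 = 1·-1 + 0·-1 + 1·0 = -1
  a_5 = 1·-1 + 0·-1 + 1·-1 = -2
  a_6 = 1·-2 + 0·-1 + 1·-1 = -3
  a_7 = 1·-3 + 0·-2 + 1·-1 = -4
  a_8 = 1·-4 + 0·-3 + 1·-2 = -6
  a_9 = 1·-6 + 0·-4 + 1·-3 = -9
  a_10 = 1·-9 + 0·-6 + 1·-4 = -13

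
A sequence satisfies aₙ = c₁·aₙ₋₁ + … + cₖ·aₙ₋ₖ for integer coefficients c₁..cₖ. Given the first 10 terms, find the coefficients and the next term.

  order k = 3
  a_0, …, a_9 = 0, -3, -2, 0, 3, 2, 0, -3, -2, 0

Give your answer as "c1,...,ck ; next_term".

  a_3 = 0·-2 + 0·-3 + -1·0 = 0
  a_4 = 0·0 + 0·-2 + -1·-3 = 3
  a_5 = 0·3 + 0·0 + -1·-2 = 2
  a_6 = 0·2 + 0·3 + -1·0 = 0
  a_7 = 0·0 + 0·2 + -1·3 = -3
  a_8 = 0·-3 + 0·0 + -1·2 = -2
  a_9 = 0·-2 + 0·-3 + -1·0 = 0
  a_10 = 0·0 + 0·-2 + -1·-3 = 3

0,0,-1 ; 3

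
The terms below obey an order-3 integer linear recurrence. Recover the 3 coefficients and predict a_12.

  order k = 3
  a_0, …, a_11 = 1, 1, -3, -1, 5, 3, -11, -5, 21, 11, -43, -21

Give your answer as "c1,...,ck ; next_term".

  a_3 = -1·-3 + -2·1 + -2·1 = -1
  a_4 = -1·-1 + -2·-3 + -2·1 = 5
  a_5 = -1·5 + -2·-1 + -2·-3 = 3
  a_6 = -1·3 + -2·5 + -2·-1 = -11
  a_7 = -1·-11 + -2·3 + -2·5 = -5
  a_8 = -1·-5 + -2·-11 + -2·3 = 21
  a_9 = -1·21 + -2·-5 + -2·-11 = 11
  a_10 = -1·11 + -2·21 + -2·-5 = -43
  a_11 = -1·-43 + -2·11 + -2·21 = -21
  a_12 = -1·-21 + -2·-43 + -2·11 = 85

-1,-2,-2 ; 85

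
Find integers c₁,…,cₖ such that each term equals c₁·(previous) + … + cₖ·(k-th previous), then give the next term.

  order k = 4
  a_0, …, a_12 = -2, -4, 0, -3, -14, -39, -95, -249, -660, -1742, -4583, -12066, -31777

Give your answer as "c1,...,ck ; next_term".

2,1,1,2 ; -83687

  a_4 = 2·-3 + 1·0 + 1·-4 + 2·-2 = -14
  a_5 = 2·-14 + 1·-3 + 1·0 + 2·-4 = -39
  a_6 = 2·-39 + 1·-14 + 1·-3 + 2·0 = -95
  a_7 = 2·-95 + 1·-39 + 1·-14 + 2·-3 = -249
  a_8 = 2·-249 + 1·-95 + 1·-39 + 2·-14 = -660
  a_9 = 2·-660 + 1·-249 + 1·-95 + 2·-39 = -1742
  a_10 = 2·-1742 + 1·-660 + 1·-249 + 2·-95 = -4583
  a_11 = 2·-4583 + 1·-1742 + 1·-660 + 2·-249 = -12066
  a_12 = 2·-12066 + 1·-4583 + 1·-1742 + 2·-660 = -31777
  a_13 = 2·-31777 + 1·-12066 + 1·-4583 + 2·-1742 = -83687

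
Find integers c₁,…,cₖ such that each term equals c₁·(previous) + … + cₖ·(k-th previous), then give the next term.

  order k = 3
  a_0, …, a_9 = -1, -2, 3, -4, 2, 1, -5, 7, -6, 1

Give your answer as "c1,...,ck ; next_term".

-1,0,1 ; 6

  a_3 = -1·3 + 0·-2 + 1·-1 = -4
  a_4 = -1·-4 + 0·3 + 1·-2 = 2
  a_5 = -1·2 + 0·-4 + 1·3 = 1
  a_6 = -1·1 + 0·2 + 1·-4 = -5
  a_7 = -1·-5 + 0·1 + 1·2 = 7
  a_8 = -1·7 + 0·-5 + 1·1 = -6
  a_9 = -1·-6 + 0·7 + 1·-5 = 1
  a_10 = -1·1 + 0·-6 + 1·7 = 6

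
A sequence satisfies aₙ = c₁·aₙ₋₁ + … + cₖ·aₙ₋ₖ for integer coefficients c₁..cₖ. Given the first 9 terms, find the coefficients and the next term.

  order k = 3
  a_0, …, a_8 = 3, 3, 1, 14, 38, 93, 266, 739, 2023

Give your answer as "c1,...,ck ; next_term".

  a_3 = 2·1 + 1·3 + 3·3 = 14
  a_4 = 2·14 + 1·1 + 3·3 = 38
  a_5 = 2·38 + 1·14 + 3·1 = 93
  a_6 = 2·93 + 1·38 + 3·14 = 266
  a_7 = 2·266 + 1·93 + 3·38 = 739
  a_8 = 2·739 + 1·266 + 3·93 = 2023
  a_9 = 2·2023 + 1·739 + 3·266 = 5583

2,1,3 ; 5583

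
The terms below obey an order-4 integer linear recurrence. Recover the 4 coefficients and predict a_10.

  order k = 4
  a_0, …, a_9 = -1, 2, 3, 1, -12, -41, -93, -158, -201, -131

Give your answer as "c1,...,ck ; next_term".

  a_4 = 3·1 + -2·3 + -3·2 + 3·-1 = -12
  a_5 = 3·-12 + -2·1 + -3·3 + 3·2 = -41
  a_6 = 3·-41 + -2·-12 + -3·1 + 3·3 = -93
  a_7 = 3·-93 + -2·-41 + -3·-12 + 3·1 = -158
  a_8 = 3·-158 + -2·-93 + -3·-41 + 3·-12 = -201
  a_9 = 3·-201 + -2·-158 + -3·-93 + 3·-41 = -131
  a_10 = 3·-131 + -2·-201 + -3·-158 + 3·-93 = 204

3,-2,-3,3 ; 204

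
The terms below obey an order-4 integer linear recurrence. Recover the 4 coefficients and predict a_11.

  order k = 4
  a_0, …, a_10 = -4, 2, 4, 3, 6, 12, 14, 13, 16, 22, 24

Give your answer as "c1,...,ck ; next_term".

2,-2,2,-1 ; 23

  a_4 = 2·3 + -2·4 + 2·2 + -1·-4 = 6
  a_5 = 2·6 + -2·3 + 2·4 + -1·2 = 12
  a_6 = 2·12 + -2·6 + 2·3 + -1·4 = 14
  a_7 = 2·14 + -2·12 + 2·6 + -1·3 = 13
  a_8 = 2·13 + -2·14 + 2·12 + -1·6 = 16
  a_9 = 2·16 + -2·13 + 2·14 + -1·12 = 22
  a_10 = 2·22 + -2·16 + 2·13 + -1·14 = 24
  a_11 = 2·24 + -2·22 + 2·16 + -1·13 = 23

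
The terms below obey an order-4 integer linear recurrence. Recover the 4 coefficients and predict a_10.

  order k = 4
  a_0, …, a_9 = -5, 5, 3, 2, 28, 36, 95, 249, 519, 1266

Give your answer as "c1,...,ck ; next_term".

1,2,3,-1 ; 2956

  a_4 = 1·2 + 2·3 + 3·5 + -1·-5 = 28
  a_5 = 1·28 + 2·2 + 3·3 + -1·5 = 36
  a_6 = 1·36 + 2·28 + 3·2 + -1·3 = 95
  a_7 = 1·95 + 2·36 + 3·28 + -1·2 = 249
  a_8 = 1·249 + 2·95 + 3·36 + -1·28 = 519
  a_9 = 1·519 + 2·249 + 3·95 + -1·36 = 1266
  a_10 = 1·1266 + 2·519 + 3·249 + -1·95 = 2956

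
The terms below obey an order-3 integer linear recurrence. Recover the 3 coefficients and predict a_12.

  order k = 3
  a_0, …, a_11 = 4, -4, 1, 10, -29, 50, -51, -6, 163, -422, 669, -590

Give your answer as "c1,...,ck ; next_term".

  a_3 = -2·1 + -1·-4 + 2·4 = 10
  a_4 = -2·10 + -1·1 + 2·-4 = -29
  a_5 = -2·-29 + -1·10 + 2·1 = 50
  a_6 = -2·50 + -1·-29 + 2·10 = -51
  a_7 = -2·-51 + -1·50 + 2·-29 = -6
  a_8 = -2·-6 + -1·-51 + 2·50 = 163
  a_9 = -2·163 + -1·-6 + 2·-51 = -422
  a_10 = -2·-422 + -1·163 + 2·-6 = 669
  a_11 = -2·669 + -1·-422 + 2·163 = -590
  a_12 = -2·-590 + -1·669 + 2·-422 = -333

-2,-1,2 ; -333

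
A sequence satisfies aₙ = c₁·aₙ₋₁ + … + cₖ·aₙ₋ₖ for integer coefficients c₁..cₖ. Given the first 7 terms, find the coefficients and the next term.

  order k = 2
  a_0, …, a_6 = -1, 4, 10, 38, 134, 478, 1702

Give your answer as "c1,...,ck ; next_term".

  a_2 = 3·4 + 2·-1 = 10
  a_3 = 3·10 + 2·4 = 38
  a_4 = 3·38 + 2·10 = 134
  a_5 = 3·134 + 2·38 = 478
  a_6 = 3·478 + 2·134 = 1702
  a_7 = 3·1702 + 2·478 = 6062

3,2 ; 6062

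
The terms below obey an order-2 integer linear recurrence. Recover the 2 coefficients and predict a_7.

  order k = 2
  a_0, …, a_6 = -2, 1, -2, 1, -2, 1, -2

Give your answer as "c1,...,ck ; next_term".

  a_2 = 0·1 + 1·-2 = -2
  a_3 = 0·-2 + 1·1 = 1
  a_4 = 0·1 + 1·-2 = -2
  a_5 = 0·-2 + 1·1 = 1
  a_6 = 0·1 + 1·-2 = -2
  a_7 = 0·-2 + 1·1 = 1

0,1 ; 1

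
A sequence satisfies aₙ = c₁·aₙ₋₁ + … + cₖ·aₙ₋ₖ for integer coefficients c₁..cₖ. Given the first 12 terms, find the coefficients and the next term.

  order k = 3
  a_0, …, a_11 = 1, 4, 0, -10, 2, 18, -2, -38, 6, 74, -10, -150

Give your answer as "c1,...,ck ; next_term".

-1,-2,-2 ; 22

  a_3 = -1·0 + -2·4 + -2·1 = -10
  a_4 = -1·-10 + -2·0 + -2·4 = 2
  a_5 = -1·2 + -2·-10 + -2·0 = 18
  a_6 = -1·18 + -2·2 + -2·-10 = -2
  a_7 = -1·-2 + -2·18 + -2·2 = -38
  a_8 = -1·-38 + -2·-2 + -2·18 = 6
  a_9 = -1·6 + -2·-38 + -2·-2 = 74
  a_10 = -1·74 + -2·6 + -2·-38 = -10
  a_11 = -1·-10 + -2·74 + -2·6 = -150
  a_12 = -1·-150 + -2·-10 + -2·74 = 22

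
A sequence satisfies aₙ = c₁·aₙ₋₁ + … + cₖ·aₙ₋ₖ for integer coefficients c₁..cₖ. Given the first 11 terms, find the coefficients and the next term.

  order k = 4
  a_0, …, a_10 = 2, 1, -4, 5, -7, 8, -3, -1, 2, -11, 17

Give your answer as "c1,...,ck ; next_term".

-1,-1,-2,-2 ; -8

  a_4 = -1·5 + -1·-4 + -2·1 + -2·2 = -7
  a_5 = -1·-7 + -1·5 + -2·-4 + -2·1 = 8
  a_6 = -1·8 + -1·-7 + -2·5 + -2·-4 = -3
  a_7 = -1·-3 + -1·8 + -2·-7 + -2·5 = -1
  a_8 = -1·-1 + -1·-3 + -2·8 + -2·-7 = 2
  a_9 = -1·2 + -1·-1 + -2·-3 + -2·8 = -11
  a_10 = -1·-11 + -1·2 + -2·-1 + -2·-3 = 17
  a_11 = -1·17 + -1·-11 + -2·2 + -2·-1 = -8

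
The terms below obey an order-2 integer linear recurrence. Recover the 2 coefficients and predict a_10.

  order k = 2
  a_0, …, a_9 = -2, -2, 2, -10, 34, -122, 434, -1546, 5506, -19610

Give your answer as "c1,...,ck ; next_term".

-3,2 ; 69842

  a_2 = -3·-2 + 2·-2 = 2
  a_3 = -3·2 + 2·-2 = -10
  a_4 = -3·-10 + 2·2 = 34
  a_5 = -3·34 + 2·-10 = -122
  a_6 = -3·-122 + 2·34 = 434
  a_7 = -3·434 + 2·-122 = -1546
  a_8 = -3·-1546 + 2·434 = 5506
  a_9 = -3·5506 + 2·-1546 = -19610
  a_10 = -3·-19610 + 2·5506 = 69842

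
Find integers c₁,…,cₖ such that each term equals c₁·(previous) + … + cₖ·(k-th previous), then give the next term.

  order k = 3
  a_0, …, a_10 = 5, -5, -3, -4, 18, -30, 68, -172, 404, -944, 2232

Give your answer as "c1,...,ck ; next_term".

  a_3 = -2·-3 + 0·-5 + -2·5 = -4
  a_4 = -2·-4 + 0·-3 + -2·-5 = 18
  a_5 = -2·18 + 0·-4 + -2·-3 = -30
  a_6 = -2·-30 + 0·18 + -2·-4 = 68
  a_7 = -2·68 + 0·-30 + -2·18 = -172
  a_8 = -2·-172 + 0·68 + -2·-30 = 404
  a_9 = -2·404 + 0·-172 + -2·68 = -944
  a_10 = -2·-944 + 0·404 + -2·-172 = 2232
  a_11 = -2·2232 + 0·-944 + -2·404 = -5272

-2,0,-2 ; -5272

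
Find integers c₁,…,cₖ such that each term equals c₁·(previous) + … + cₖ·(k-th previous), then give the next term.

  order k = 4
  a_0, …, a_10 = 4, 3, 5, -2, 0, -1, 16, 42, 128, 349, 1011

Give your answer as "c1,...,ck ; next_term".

3,0,-2,3 ; 2903

  a_4 = 3·-2 + 0·5 + -2·3 + 3·4 = 0
  a_5 = 3·0 + 0·-2 + -2·5 + 3·3 = -1
  a_6 = 3·-1 + 0·0 + -2·-2 + 3·5 = 16
  a_7 = 3·16 + 0·-1 + -2·0 + 3·-2 = 42
  a_8 = 3·42 + 0·16 + -2·-1 + 3·0 = 128
  a_9 = 3·128 + 0·42 + -2·16 + 3·-1 = 349
  a_10 = 3·349 + 0·128 + -2·42 + 3·16 = 1011
  a_11 = 3·1011 + 0·349 + -2·128 + 3·42 = 2903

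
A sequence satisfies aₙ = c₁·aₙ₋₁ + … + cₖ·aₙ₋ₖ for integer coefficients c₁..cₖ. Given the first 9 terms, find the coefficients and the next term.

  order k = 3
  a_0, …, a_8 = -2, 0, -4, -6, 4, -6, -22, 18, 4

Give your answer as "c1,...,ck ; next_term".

0,-1,3 ; -84

  a_3 = 0·-4 + -1·0 + 3·-2 = -6
  a_4 = 0·-6 + -1·-4 + 3·0 = 4
  a_5 = 0·4 + -1·-6 + 3·-4 = -6
  a_6 = 0·-6 + -1·4 + 3·-6 = -22
  a_7 = 0·-22 + -1·-6 + 3·4 = 18
  a_8 = 0·18 + -1·-22 + 3·-6 = 4
  a_9 = 0·4 + -1·18 + 3·-22 = -84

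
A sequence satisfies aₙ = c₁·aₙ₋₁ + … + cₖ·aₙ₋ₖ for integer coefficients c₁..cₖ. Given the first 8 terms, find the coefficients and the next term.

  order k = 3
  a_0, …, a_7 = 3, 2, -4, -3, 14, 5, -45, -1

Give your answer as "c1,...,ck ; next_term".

0,-3,1 ; 140

  a_3 = 0·-4 + -3·2 + 1·3 = -3
  a_4 = 0·-3 + -3·-4 + 1·2 = 14
  a_5 = 0·14 + -3·-3 + 1·-4 = 5
  a_6 = 0·5 + -3·14 + 1·-3 = -45
  a_7 = 0·-45 + -3·5 + 1·14 = -1
  a_8 = 0·-1 + -3·-45 + 1·5 = 140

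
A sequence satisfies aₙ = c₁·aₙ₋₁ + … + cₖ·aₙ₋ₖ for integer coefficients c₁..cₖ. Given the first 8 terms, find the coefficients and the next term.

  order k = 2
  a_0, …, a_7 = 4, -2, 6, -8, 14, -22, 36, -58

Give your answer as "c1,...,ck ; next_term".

  a_2 = -1·-2 + 1·4 = 6
  a_3 = -1·6 + 1·-2 = -8
  a_4 = -1·-8 + 1·6 = 14
  a_5 = -1·14 + 1·-8 = -22
  a_6 = -1·-22 + 1·14 = 36
  a_7 = -1·36 + 1·-22 = -58
  a_8 = -1·-58 + 1·36 = 94

-1,1 ; 94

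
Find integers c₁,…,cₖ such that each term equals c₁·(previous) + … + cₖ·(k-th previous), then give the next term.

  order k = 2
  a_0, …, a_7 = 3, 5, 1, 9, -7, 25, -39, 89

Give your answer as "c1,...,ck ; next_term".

-1,2 ; -167

  a_2 = -1·5 + 2·3 = 1
  a_3 = -1·1 + 2·5 = 9
  a_4 = -1·9 + 2·1 = -7
  a_5 = -1·-7 + 2·9 = 25
  a_6 = -1·25 + 2·-7 = -39
  a_7 = -1·-39 + 2·25 = 89
  a_8 = -1·89 + 2·-39 = -167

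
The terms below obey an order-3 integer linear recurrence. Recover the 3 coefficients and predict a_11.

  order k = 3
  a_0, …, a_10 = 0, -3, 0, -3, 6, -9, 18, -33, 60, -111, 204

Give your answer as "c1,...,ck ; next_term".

  a_3 = -1·0 + 1·-3 + -1·0 = -3
  a_4 = -1·-3 + 1·0 + -1·-3 = 6
  a_5 = -1·6 + 1·-3 + -1·0 = -9
  a_6 = -1·-9 + 1·6 + -1·-3 = 18
  a_7 = -1·18 + 1·-9 + -1·6 = -33
  a_8 = -1·-33 + 1·18 + -1·-9 = 60
  a_9 = -1·60 + 1·-33 + -1·18 = -111
  a_10 = -1·-111 + 1·60 + -1·-33 = 204
  a_11 = -1·204 + 1·-111 + -1·60 = -375

-1,1,-1 ; -375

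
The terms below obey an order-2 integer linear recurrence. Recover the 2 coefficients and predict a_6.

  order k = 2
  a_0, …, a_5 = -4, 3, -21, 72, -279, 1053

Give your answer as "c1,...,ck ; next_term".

-3,3 ; -3996

  a_2 = -3·3 + 3·-4 = -21
  a_3 = -3·-21 + 3·3 = 72
  a_4 = -3·72 + 3·-21 = -279
  a_5 = -3·-279 + 3·72 = 1053
  a_6 = -3·1053 + 3·-279 = -3996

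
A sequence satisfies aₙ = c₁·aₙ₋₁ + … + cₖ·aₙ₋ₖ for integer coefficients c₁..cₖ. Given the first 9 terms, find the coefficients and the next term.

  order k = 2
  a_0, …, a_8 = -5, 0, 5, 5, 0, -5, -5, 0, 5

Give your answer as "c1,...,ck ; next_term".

  a_2 = 1·0 + -1·-5 = 5
  a_3 = 1·5 + -1·0 = 5
  a_4 = 1·5 + -1·5 = 0
  a_5 = 1·0 + -1·5 = -5
  a_6 = 1·-5 + -1·0 = -5
  a_7 = 1·-5 + -1·-5 = 0
  a_8 = 1·0 + -1·-5 = 5
  a_9 = 1·5 + -1·0 = 5

1,-1 ; 5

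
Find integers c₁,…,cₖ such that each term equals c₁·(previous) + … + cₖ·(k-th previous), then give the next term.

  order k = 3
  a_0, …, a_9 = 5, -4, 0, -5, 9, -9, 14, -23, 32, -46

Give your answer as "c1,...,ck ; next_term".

-1,0,-1 ; 69

  a_3 = -1·0 + 0·-4 + -1·5 = -5
  a_4 = -1·-5 + 0·0 + -1·-4 = 9
  a_5 = -1·9 + 0·-5 + -1·0 = -9
  a_6 = -1·-9 + 0·9 + -1·-5 = 14
  a_7 = -1·14 + 0·-9 + -1·9 = -23
  a_8 = -1·-23 + 0·14 + -1·-9 = 32
  a_9 = -1·32 + 0·-23 + -1·14 = -46
  a_10 = -1·-46 + 0·32 + -1·-23 = 69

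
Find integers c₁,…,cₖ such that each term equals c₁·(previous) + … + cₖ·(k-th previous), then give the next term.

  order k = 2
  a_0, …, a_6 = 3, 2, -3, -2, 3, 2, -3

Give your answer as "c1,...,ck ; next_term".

0,-1 ; -2

  a_2 = 0·2 + -1·3 = -3
  a_3 = 0·-3 + -1·2 = -2
  a_4 = 0·-2 + -1·-3 = 3
  a_5 = 0·3 + -1·-2 = 2
  a_6 = 0·2 + -1·3 = -3
  a_7 = 0·-3 + -1·2 = -2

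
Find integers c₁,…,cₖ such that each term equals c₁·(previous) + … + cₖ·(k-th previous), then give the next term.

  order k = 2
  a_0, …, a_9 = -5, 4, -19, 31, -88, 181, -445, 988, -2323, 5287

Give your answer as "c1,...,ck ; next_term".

  a_2 = -1·4 + 3·-5 = -19
  a_3 = -1·-19 + 3·4 = 31
  a_4 = -1·31 + 3·-19 = -88
  a_5 = -1·-88 + 3·31 = 181
  a_6 = -1·181 + 3·-88 = -445
  a_7 = -1·-445 + 3·181 = 988
  a_8 = -1·988 + 3·-445 = -2323
  a_9 = -1·-2323 + 3·988 = 5287
  a_10 = -1·5287 + 3·-2323 = -12256

-1,3 ; -12256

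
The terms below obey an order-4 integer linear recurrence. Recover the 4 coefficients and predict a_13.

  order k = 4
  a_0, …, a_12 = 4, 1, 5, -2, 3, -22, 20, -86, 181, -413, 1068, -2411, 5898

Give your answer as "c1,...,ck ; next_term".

-1,3,-2,-3 ; -14028

  a_4 = -1·-2 + 3·5 + -2·1 + -3·4 = 3
  a_5 = -1·3 + 3·-2 + -2·5 + -3·1 = -22
  a_6 = -1·-22 + 3·3 + -2·-2 + -3·5 = 20
  a_7 = -1·20 + 3·-22 + -2·3 + -3·-2 = -86
  a_8 = -1·-86 + 3·20 + -2·-22 + -3·3 = 181
  a_9 = -1·181 + 3·-86 + -2·20 + -3·-22 = -413
  a_10 = -1·-413 + 3·181 + -2·-86 + -3·20 = 1068
  a_11 = -1·1068 + 3·-413 + -2·181 + -3·-86 = -2411
  a_12 = -1·-2411 + 3·1068 + -2·-413 + -3·181 = 5898
  a_13 = -1·5898 + 3·-2411 + -2·1068 + -3·-413 = -14028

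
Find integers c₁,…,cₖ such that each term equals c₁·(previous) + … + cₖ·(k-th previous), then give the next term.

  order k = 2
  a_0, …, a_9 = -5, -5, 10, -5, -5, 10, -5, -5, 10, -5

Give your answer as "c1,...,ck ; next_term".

-1,-1 ; -5

  a_2 = -1·-5 + -1·-5 = 10
  a_3 = -1·10 + -1·-5 = -5
  a_4 = -1·-5 + -1·10 = -5
  a_5 = -1·-5 + -1·-5 = 10
  a_6 = -1·10 + -1·-5 = -5
  a_7 = -1·-5 + -1·10 = -5
  a_8 = -1·-5 + -1·-5 = 10
  a_9 = -1·10 + -1·-5 = -5
  a_10 = -1·-5 + -1·10 = -5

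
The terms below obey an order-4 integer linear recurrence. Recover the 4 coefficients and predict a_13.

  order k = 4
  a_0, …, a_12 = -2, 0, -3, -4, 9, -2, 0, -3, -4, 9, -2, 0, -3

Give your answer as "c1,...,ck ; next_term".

  a_4 = -1·-4 + -1·-3 + -1·0 + -1·-2 = 9
  a_5 = -1·9 + -1·-4 + -1·-3 + -1·0 = -2
  a_6 = -1·-2 + -1·9 + -1·-4 + -1·-3 = 0
  a_7 = -1·0 + -1·-2 + -1·9 + -1·-4 = -3
  a_8 = -1·-3 + -1·0 + -1·-2 + -1·9 = -4
  a_9 = -1·-4 + -1·-3 + -1·0 + -1·-2 = 9
  a_10 = -1·9 + -1·-4 + -1·-3 + -1·0 = -2
  a_11 = -1·-2 + -1·9 + -1·-4 + -1·-3 = 0
  a_12 = -1·0 + -1·-2 + -1·9 + -1·-4 = -3
  a_13 = -1·-3 + -1·0 + -1·-2 + -1·9 = -4

-1,-1,-1,-1 ; -4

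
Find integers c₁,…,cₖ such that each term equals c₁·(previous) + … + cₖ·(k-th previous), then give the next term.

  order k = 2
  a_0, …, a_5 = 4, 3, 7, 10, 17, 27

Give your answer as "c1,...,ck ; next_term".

1,1 ; 44

  a_2 = 1·3 + 1·4 = 7
  a_3 = 1·7 + 1·3 = 10
  a_4 = 1·10 + 1·7 = 17
  a_5 = 1·17 + 1·10 = 27
  a_6 = 1·27 + 1·17 = 44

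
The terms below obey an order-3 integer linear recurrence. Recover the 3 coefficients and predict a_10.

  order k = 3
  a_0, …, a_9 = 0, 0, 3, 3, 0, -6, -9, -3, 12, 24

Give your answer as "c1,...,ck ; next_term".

1,-1,-1 ; 15

  a_3 = 1·3 + -1·0 + -1·0 = 3
  a_4 = 1·3 + -1·3 + -1·0 = 0
  a_5 = 1·0 + -1·3 + -1·3 = -6
  a_6 = 1·-6 + -1·0 + -1·3 = -9
  a_7 = 1·-9 + -1·-6 + -1·0 = -3
  a_8 = 1·-3 + -1·-9 + -1·-6 = 12
  a_9 = 1·12 + -1·-3 + -1·-9 = 24
  a_10 = 1·24 + -1·12 + -1·-3 = 15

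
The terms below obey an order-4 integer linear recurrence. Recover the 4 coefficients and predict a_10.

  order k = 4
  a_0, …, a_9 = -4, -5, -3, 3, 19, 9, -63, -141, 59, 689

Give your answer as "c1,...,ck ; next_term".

1,-3,-3,2 ; 809

  a_4 = 1·3 + -3·-3 + -3·-5 + 2·-4 = 19
  a_5 = 1·19 + -3·3 + -3·-3 + 2·-5 = 9
  a_6 = 1·9 + -3·19 + -3·3 + 2·-3 = -63
  a_7 = 1·-63 + -3·9 + -3·19 + 2·3 = -141
  a_8 = 1·-141 + -3·-63 + -3·9 + 2·19 = 59
  a_9 = 1·59 + -3·-141 + -3·-63 + 2·9 = 689
  a_10 = 1·689 + -3·59 + -3·-141 + 2·-63 = 809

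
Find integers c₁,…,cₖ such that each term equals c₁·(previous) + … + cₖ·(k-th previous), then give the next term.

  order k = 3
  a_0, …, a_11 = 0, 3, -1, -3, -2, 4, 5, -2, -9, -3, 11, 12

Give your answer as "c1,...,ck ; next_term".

0,-1,-1 ; -8

  a_3 = 0·-1 + -1·3 + -1·0 = -3
  a_4 = 0·-3 + -1·-1 + -1·3 = -2
  a_5 = 0·-2 + -1·-3 + -1·-1 = 4
  a_6 = 0·4 + -1·-2 + -1·-3 = 5
  a_7 = 0·5 + -1·4 + -1·-2 = -2
  a_8 = 0·-2 + -1·5 + -1·4 = -9
  a_9 = 0·-9 + -1·-2 + -1·5 = -3
  a_10 = 0·-3 + -1·-9 + -1·-2 = 11
  a_11 = 0·11 + -1·-3 + -1·-9 = 12
  a_12 = 0·12 + -1·11 + -1·-3 = -8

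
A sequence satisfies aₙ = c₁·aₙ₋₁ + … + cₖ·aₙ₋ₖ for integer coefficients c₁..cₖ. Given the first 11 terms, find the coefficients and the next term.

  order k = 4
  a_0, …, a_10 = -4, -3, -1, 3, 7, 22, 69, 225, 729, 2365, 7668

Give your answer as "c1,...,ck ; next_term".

  a_4 = 3·3 + 1·-1 + -1·-3 + 1·-4 = 7
  a_5 = 3·7 + 1·3 + -1·-1 + 1·-3 = 22
  a_6 = 3·22 + 1·7 + -1·3 + 1·-1 = 69
  a_7 = 3·69 + 1·22 + -1·7 + 1·3 = 225
  a_8 = 3·225 + 1·69 + -1·22 + 1·7 = 729
  a_9 = 3·729 + 1·225 + -1·69 + 1·22 = 2365
  a_10 = 3·2365 + 1·729 + -1·225 + 1·69 = 7668
  a_11 = 3·7668 + 1·2365 + -1·729 + 1·225 = 24865

3,1,-1,1 ; 24865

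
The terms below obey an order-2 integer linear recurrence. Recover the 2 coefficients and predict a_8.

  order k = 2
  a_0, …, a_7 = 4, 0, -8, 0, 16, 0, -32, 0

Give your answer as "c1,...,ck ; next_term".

  a_2 = 0·0 + -2·4 = -8
  a_3 = 0·-8 + -2·0 = 0
  a_4 = 0·0 + -2·-8 = 16
  a_5 = 0·16 + -2·0 = 0
  a_6 = 0·0 + -2·16 = -32
  a_7 = 0·-32 + -2·0 = 0
  a_8 = 0·0 + -2·-32 = 64

0,-2 ; 64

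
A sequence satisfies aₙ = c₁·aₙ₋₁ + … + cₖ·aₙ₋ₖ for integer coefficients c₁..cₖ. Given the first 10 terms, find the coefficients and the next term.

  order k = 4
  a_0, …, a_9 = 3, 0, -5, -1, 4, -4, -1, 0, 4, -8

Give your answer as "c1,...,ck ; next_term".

  a_4 = -1·-1 + 0·-5 + 0·0 + 1·3 = 4
  a_5 = -1·4 + 0·-1 + 0·-5 + 1·0 = -4
  a_6 = -1·-4 + 0·4 + 0·-1 + 1·-5 = -1
  a_7 = -1·-1 + 0·-4 + 0·4 + 1·-1 = 0
  a_8 = -1·0 + 0·-1 + 0·-4 + 1·4 = 4
  a_9 = -1·4 + 0·0 + 0·-1 + 1·-4 = -8
  a_10 = -1·-8 + 0·4 + 0·0 + 1·-1 = 7

-1,0,0,1 ; 7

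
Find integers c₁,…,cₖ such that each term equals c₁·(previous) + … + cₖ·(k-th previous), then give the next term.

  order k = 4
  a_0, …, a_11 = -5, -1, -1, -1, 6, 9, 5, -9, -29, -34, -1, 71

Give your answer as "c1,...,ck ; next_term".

1,-1,-1,-1 ; 135

  a_4 = 1·-1 + -1·-1 + -1·-1 + -1·-5 = 6
  a_5 = 1·6 + -1·-1 + -1·-1 + -1·-1 = 9
  a_6 = 1·9 + -1·6 + -1·-1 + -1·-1 = 5
  a_7 = 1·5 + -1·9 + -1·6 + -1·-1 = -9
  a_8 = 1·-9 + -1·5 + -1·9 + -1·6 = -29
  a_9 = 1·-29 + -1·-9 + -1·5 + -1·9 = -34
  a_10 = 1·-34 + -1·-29 + -1·-9 + -1·5 = -1
  a_11 = 1·-1 + -1·-34 + -1·-29 + -1·-9 = 71
  a_12 = 1·71 + -1·-1 + -1·-34 + -1·-29 = 135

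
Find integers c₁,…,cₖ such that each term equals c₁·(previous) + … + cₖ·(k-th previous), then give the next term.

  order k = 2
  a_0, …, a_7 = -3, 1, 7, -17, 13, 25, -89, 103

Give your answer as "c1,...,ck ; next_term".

-2,-3 ; 61

  a_2 = -2·1 + -3·-3 = 7
  a_3 = -2·7 + -3·1 = -17
  a_4 = -2·-17 + -3·7 = 13
  a_5 = -2·13 + -3·-17 = 25
  a_6 = -2·25 + -3·13 = -89
  a_7 = -2·-89 + -3·25 = 103
  a_8 = -2·103 + -3·-89 = 61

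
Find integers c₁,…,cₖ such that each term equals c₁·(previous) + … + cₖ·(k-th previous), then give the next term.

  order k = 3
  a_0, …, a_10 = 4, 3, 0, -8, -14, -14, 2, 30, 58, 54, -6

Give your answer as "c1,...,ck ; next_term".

1,0,-2 ; -122

  a_3 = 1·0 + 0·3 + -2·4 = -8
  a_4 = 1·-8 + 0·0 + -2·3 = -14
  a_5 = 1·-14 + 0·-8 + -2·0 = -14
  a_6 = 1·-14 + 0·-14 + -2·-8 = 2
  a_7 = 1·2 + 0·-14 + -2·-14 = 30
  a_8 = 1·30 + 0·2 + -2·-14 = 58
  a_9 = 1·58 + 0·30 + -2·2 = 54
  a_10 = 1·54 + 0·58 + -2·30 = -6
  a_11 = 1·-6 + 0·54 + -2·58 = -122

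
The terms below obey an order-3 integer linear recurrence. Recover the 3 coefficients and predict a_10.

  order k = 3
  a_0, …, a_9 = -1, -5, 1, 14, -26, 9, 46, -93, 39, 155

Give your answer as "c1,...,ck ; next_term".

  a_3 = -2·1 + -3·-5 + -1·-1 = 14
  a_4 = -2·14 + -3·1 + -1·-5 = -26
  a_5 = -2·-26 + -3·14 + -1·1 = 9
  a_6 = -2·9 + -3·-26 + -1·14 = 46
  a_7 = -2·46 + -3·9 + -1·-26 = -93
  a_8 = -2·-93 + -3·46 + -1·9 = 39
  a_9 = -2·39 + -3·-93 + -1·46 = 155
  a_10 = -2·155 + -3·39 + -1·-93 = -334

-2,-3,-1 ; -334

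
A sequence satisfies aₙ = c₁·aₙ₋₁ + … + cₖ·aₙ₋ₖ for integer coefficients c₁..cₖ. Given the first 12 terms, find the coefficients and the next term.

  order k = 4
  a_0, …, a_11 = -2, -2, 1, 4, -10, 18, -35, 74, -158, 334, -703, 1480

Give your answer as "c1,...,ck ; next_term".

-2,0,0,1 ; -3118

  a_4 = -2·4 + 0·1 + 0·-2 + 1·-2 = -10
  a_5 = -2·-10 + 0·4 + 0·1 + 1·-2 = 18
  a_6 = -2·18 + 0·-10 + 0·4 + 1·1 = -35
  a_7 = -2·-35 + 0·18 + 0·-10 + 1·4 = 74
  a_8 = -2·74 + 0·-35 + 0·18 + 1·-10 = -158
  a_9 = -2·-158 + 0·74 + 0·-35 + 1·18 = 334
  a_10 = -2·334 + 0·-158 + 0·74 + 1·-35 = -703
  a_11 = -2·-703 + 0·334 + 0·-158 + 1·74 = 1480
  a_12 = -2·1480 + 0·-703 + 0·334 + 1·-158 = -3118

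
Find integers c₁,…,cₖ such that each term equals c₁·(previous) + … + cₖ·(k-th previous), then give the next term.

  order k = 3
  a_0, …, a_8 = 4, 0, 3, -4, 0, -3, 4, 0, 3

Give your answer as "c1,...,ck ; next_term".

  a_3 = 0·3 + 0·0 + -1·4 = -4
  a_4 = 0·-4 + 0·3 + -1·0 = 0
  a_5 = 0·0 + 0·-4 + -1·3 = -3
  a_6 = 0·-3 + 0·0 + -1·-4 = 4
  a_7 = 0·4 + 0·-3 + -1·0 = 0
  a_8 = 0·0 + 0·4 + -1·-3 = 3
  a_9 = 0·3 + 0·0 + -1·4 = -4

0,0,-1 ; -4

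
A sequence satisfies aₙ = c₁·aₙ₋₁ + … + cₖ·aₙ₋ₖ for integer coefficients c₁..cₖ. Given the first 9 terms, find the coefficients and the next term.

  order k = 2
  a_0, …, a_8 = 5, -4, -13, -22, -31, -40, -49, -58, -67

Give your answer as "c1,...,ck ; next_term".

  a_2 = 2·-4 + -1·5 = -13
  a_3 = 2·-13 + -1·-4 = -22
  a_4 = 2·-22 + -1·-13 = -31
  a_5 = 2·-31 + -1·-22 = -40
  a_6 = 2·-40 + -1·-31 = -49
  a_7 = 2·-49 + -1·-40 = -58
  a_8 = 2·-58 + -1·-49 = -67
  a_9 = 2·-67 + -1·-58 = -76

2,-1 ; -76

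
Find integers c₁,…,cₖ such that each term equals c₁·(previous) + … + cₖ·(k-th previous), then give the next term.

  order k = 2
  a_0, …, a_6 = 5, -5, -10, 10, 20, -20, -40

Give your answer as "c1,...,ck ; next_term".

0,-2 ; 40

  a_2 = 0·-5 + -2·5 = -10
  a_3 = 0·-10 + -2·-5 = 10
  a_4 = 0·10 + -2·-10 = 20
  a_5 = 0·20 + -2·10 = -20
  a_6 = 0·-20 + -2·20 = -40
  a_7 = 0·-40 + -2·-20 = 40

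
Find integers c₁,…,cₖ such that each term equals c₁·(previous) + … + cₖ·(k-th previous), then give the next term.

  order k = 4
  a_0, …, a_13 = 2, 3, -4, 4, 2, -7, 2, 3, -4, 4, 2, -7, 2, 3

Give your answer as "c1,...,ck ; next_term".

0,-1,0,-1 ; -4

  a_4 = 0·4 + -1·-4 + 0·3 + -1·2 = 2
  a_5 = 0·2 + -1·4 + 0·-4 + -1·3 = -7
  a_6 = 0·-7 + -1·2 + 0·4 + -1·-4 = 2
  a_7 = 0·2 + -1·-7 + 0·2 + -1·4 = 3
  a_8 = 0·3 + -1·2 + 0·-7 + -1·2 = -4
  a_9 = 0·-4 + -1·3 + 0·2 + -1·-7 = 4
  a_10 = 0·4 + -1·-4 + 0·3 + -1·2 = 2
  a_11 = 0·2 + -1·4 + 0·-4 + -1·3 = -7
  a_12 = 0·-7 + -1·2 + 0·4 + -1·-4 = 2
  a_13 = 0·2 + -1·-7 + 0·2 + -1·4 = 3
  a_14 = 0·3 + -1·2 + 0·-7 + -1·2 = -4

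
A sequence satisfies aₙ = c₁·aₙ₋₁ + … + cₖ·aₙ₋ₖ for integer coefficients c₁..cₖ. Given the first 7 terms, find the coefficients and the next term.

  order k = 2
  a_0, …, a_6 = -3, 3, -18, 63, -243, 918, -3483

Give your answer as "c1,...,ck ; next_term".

  a_2 = -3·3 + 3·-3 = -18
  a_3 = -3·-18 + 3·3 = 63
  a_4 = -3·63 + 3·-18 = -243
  a_5 = -3·-243 + 3·63 = 918
  a_6 = -3·918 + 3·-243 = -3483
  a_7 = -3·-3483 + 3·918 = 13203

-3,3 ; 13203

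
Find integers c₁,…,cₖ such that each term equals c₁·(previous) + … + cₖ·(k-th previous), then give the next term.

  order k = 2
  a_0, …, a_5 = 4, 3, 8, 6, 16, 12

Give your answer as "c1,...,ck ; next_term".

0,2 ; 32

  a_2 = 0·3 + 2·4 = 8
  a_3 = 0·8 + 2·3 = 6
  a_4 = 0·6 + 2·8 = 16
  a_5 = 0·16 + 2·6 = 12
  a_6 = 0·12 + 2·16 = 32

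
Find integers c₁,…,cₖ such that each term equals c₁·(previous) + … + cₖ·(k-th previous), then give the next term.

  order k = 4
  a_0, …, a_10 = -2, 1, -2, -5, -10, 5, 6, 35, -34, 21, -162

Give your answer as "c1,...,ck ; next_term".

  a_4 = 0·-5 + 1·-2 + -4·1 + 2·-2 = -10
  a_5 = 0·-10 + 1·-5 + -4·-2 + 2·1 = 5
  a_6 = 0·5 + 1·-10 + -4·-5 + 2·-2 = 6
  a_7 = 0·6 + 1·5 + -4·-10 + 2·-5 = 35
  a_8 = 0·35 + 1·6 + -4·5 + 2·-10 = -34
  a_9 = 0·-34 + 1·35 + -4·6 + 2·5 = 21
  a_10 = 0·21 + 1·-34 + -4·35 + 2·6 = -162
  a_11 = 0·-162 + 1·21 + -4·-34 + 2·35 = 227

0,1,-4,2 ; 227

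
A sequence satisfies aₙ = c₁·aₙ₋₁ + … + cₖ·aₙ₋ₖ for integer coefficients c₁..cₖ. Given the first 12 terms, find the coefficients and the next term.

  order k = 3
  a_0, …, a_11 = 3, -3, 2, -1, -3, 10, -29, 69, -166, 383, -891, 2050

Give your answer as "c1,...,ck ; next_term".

-2,2,3 ; -4733

  a_3 = -2·2 + 2·-3 + 3·3 = -1
  a_4 = -2·-1 + 2·2 + 3·-3 = -3
  a_5 = -2·-3 + 2·-1 + 3·2 = 10
  a_6 = -2·10 + 2·-3 + 3·-1 = -29
  a_7 = -2·-29 + 2·10 + 3·-3 = 69
  a_8 = -2·69 + 2·-29 + 3·10 = -166
  a_9 = -2·-166 + 2·69 + 3·-29 = 383
  a_10 = -2·383 + 2·-166 + 3·69 = -891
  a_11 = -2·-891 + 2·383 + 3·-166 = 2050
  a_12 = -2·2050 + 2·-891 + 3·383 = -4733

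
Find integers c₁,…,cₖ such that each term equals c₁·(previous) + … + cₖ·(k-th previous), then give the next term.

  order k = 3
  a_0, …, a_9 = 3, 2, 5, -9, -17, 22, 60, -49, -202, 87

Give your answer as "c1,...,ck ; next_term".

  a_3 = 0·5 + -3·2 + -1·3 = -9
  a_4 = 0·-9 + -3·5 + -1·2 = -17
  a_5 = 0·-17 + -3·-9 + -1·5 = 22
  a_6 = 0·22 + -3·-17 + -1·-9 = 60
  a_7 = 0·60 + -3·22 + -1·-17 = -49
  a_8 = 0·-49 + -3·60 + -1·22 = -202
  a_9 = 0·-202 + -3·-49 + -1·60 = 87
  a_10 = 0·87 + -3·-202 + -1·-49 = 655

0,-3,-1 ; 655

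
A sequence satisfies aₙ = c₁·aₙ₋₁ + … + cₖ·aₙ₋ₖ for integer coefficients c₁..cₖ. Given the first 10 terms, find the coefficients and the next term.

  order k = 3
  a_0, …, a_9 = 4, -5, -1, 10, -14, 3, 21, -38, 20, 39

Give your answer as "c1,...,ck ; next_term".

-1,-1,1 ; -97

  a_3 = -1·-1 + -1·-5 + 1·4 = 10
  a_4 = -1·10 + -1·-1 + 1·-5 = -14
  a_5 = -1·-14 + -1·10 + 1·-1 = 3
  a_6 = -1·3 + -1·-14 + 1·10 = 21
  a_7 = -1·21 + -1·3 + 1·-14 = -38
  a_8 = -1·-38 + -1·21 + 1·3 = 20
  a_9 = -1·20 + -1·-38 + 1·21 = 39
  a_10 = -1·39 + -1·20 + 1·-38 = -97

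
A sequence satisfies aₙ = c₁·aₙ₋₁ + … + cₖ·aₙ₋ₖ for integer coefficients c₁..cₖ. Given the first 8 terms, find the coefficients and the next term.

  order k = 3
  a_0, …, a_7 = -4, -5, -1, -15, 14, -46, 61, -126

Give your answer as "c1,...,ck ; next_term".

  a_3 = -2·-1 + 1·-5 + 3·-4 = -15
  a_4 = -2·-15 + 1·-1 + 3·-5 = 14
  a_5 = -2·14 + 1·-15 + 3·-1 = -46
  a_6 = -2·-46 + 1·14 + 3·-15 = 61
  a_7 = -2·61 + 1·-46 + 3·14 = -126
  a_8 = -2·-126 + 1·61 + 3·-46 = 175

-2,1,3 ; 175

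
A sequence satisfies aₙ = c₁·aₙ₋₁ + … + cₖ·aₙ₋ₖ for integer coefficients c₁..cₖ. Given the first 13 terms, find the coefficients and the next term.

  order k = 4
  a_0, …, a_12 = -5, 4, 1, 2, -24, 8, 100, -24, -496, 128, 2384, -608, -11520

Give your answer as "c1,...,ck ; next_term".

0,-4,0,4 ; 2944

  a_4 = 0·2 + -4·1 + 0·4 + 4·-5 = -24
  a_5 = 0·-24 + -4·2 + 0·1 + 4·4 = 8
  a_6 = 0·8 + -4·-24 + 0·2 + 4·1 = 100
  a_7 = 0·100 + -4·8 + 0·-24 + 4·2 = -24
  a_8 = 0·-24 + -4·100 + 0·8 + 4·-24 = -496
  a_9 = 0·-496 + -4·-24 + 0·100 + 4·8 = 128
  a_10 = 0·128 + -4·-496 + 0·-24 + 4·100 = 2384
  a_11 = 0·2384 + -4·128 + 0·-496 + 4·-24 = -608
  a_12 = 0·-608 + -4·2384 + 0·128 + 4·-496 = -11520
  a_13 = 0·-11520 + -4·-608 + 0·2384 + 4·128 = 2944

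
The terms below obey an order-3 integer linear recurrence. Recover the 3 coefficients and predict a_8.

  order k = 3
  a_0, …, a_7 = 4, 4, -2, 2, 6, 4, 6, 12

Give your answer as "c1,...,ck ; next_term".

1,0,1 ; 16

  a_3 = 1·-2 + 0·4 + 1·4 = 2
  a_4 = 1·2 + 0·-2 + 1·4 = 6
  a_5 = 1·6 + 0·2 + 1·-2 = 4
  a_6 = 1·4 + 0·6 + 1·2 = 6
  a_7 = 1·6 + 0·4 + 1·6 = 12
  a_8 = 1·12 + 0·6 + 1·4 = 16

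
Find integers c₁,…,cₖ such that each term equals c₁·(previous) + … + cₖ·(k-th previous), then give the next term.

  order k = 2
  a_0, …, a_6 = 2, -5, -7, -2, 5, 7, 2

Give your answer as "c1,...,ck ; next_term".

  a_2 = 1·-5 + -1·2 = -7
  a_3 = 1·-7 + -1·-5 = -2
  a_4 = 1·-2 + -1·-7 = 5
  a_5 = 1·5 + -1·-2 = 7
  a_6 = 1·7 + -1·5 = 2
  a_7 = 1·2 + -1·7 = -5

1,-1 ; -5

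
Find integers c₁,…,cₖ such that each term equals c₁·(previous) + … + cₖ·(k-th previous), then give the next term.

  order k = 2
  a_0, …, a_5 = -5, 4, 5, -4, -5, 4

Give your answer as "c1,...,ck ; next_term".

  a_2 = 0·4 + -1·-5 = 5
  a_3 = 0·5 + -1·4 = -4
  a_4 = 0·-4 + -1·5 = -5
  a_5 = 0·-5 + -1·-4 = 4
  a_6 = 0·4 + -1·-5 = 5

0,-1 ; 5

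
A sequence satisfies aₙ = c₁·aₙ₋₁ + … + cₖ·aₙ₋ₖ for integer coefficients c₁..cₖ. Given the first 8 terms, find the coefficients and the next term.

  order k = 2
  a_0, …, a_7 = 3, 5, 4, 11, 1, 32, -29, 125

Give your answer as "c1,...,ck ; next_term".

-1,3 ; -212

  a_2 = -1·5 + 3·3 = 4
  a_3 = -1·4 + 3·5 = 11
  a_4 = -1·11 + 3·4 = 1
  a_5 = -1·1 + 3·11 = 32
  a_6 = -1·32 + 3·1 = -29
  a_7 = -1·-29 + 3·32 = 125
  a_8 = -1·125 + 3·-29 = -212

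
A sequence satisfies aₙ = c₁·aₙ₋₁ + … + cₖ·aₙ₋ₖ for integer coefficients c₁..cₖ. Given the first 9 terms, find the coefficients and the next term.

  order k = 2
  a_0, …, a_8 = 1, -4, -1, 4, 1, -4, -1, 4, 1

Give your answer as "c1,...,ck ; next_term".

  a_2 = 0·-4 + -1·1 = -1
  a_3 = 0·-1 + -1·-4 = 4
  a_4 = 0·4 + -1·-1 = 1
  a_5 = 0·1 + -1·4 = -4
  a_6 = 0·-4 + -1·1 = -1
  a_7 = 0·-1 + -1·-4 = 4
  a_8 = 0·4 + -1·-1 = 1
  a_9 = 0·1 + -1·4 = -4

0,-1 ; -4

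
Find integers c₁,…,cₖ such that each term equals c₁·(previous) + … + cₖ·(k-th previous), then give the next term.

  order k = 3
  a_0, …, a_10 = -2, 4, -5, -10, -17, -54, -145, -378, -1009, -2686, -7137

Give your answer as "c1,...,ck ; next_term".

  a_3 = 2·-5 + 1·4 + 2·-2 = -10
  a_4 = 2·-10 + 1·-5 + 2·4 = -17
  a_5 = 2·-17 + 1·-10 + 2·-5 = -54
  a_6 = 2·-54 + 1·-17 + 2·-10 = -145
  a_7 = 2·-145 + 1·-54 + 2·-17 = -378
  a_8 = 2·-378 + 1·-145 + 2·-54 = -1009
  a_9 = 2·-1009 + 1·-378 + 2·-145 = -2686
  a_10 = 2·-2686 + 1·-1009 + 2·-378 = -7137
  a_11 = 2·-7137 + 1·-2686 + 2·-1009 = -18978

2,1,2 ; -18978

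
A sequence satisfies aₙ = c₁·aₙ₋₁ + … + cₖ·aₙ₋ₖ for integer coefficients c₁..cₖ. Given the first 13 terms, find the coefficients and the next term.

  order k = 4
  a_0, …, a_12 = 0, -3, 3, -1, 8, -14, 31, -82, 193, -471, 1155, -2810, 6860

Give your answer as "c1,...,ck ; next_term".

  a_4 = -2·-1 + 1·3 + -1·-3 + -2·0 = 8
  a_5 = -2·8 + 1·-1 + -1·3 + -2·-3 = -14
  a_6 = -2·-14 + 1·8 + -1·-1 + -2·3 = 31
  a_7 = -2·31 + 1·-14 + -1·8 + -2·-1 = -82
  a_8 = -2·-82 + 1·31 + -1·-14 + -2·8 = 193
  a_9 = -2·193 + 1·-82 + -1·31 + -2·-14 = -471
  a_10 = -2·-471 + 1·193 + -1·-82 + -2·31 = 1155
  a_11 = -2·1155 + 1·-471 + -1·193 + -2·-82 = -2810
  a_12 = -2·-2810 + 1·1155 + -1·-471 + -2·193 = 6860
  a_13 = -2·6860 + 1·-2810 + -1·1155 + -2·-471 = -16743

-2,1,-1,-2 ; -16743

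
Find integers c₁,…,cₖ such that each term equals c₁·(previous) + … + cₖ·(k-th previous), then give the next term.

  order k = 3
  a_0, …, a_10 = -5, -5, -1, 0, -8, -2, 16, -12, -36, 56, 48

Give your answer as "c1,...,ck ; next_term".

  a_3 = 0·-1 + -2·-5 + 2·-5 = 0
  a_4 = 0·0 + -2·-1 + 2·-5 = -8
  a_5 = 0·-8 + -2·0 + 2·-1 = -2
  a_6 = 0·-2 + -2·-8 + 2·0 = 16
  a_7 = 0·16 + -2·-2 + 2·-8 = -12
  a_8 = 0·-12 + -2·16 + 2·-2 = -36
  a_9 = 0·-36 + -2·-12 + 2·16 = 56
  a_10 = 0·56 + -2·-36 + 2·-12 = 48
  a_11 = 0·48 + -2·56 + 2·-36 = -184

0,-2,2 ; -184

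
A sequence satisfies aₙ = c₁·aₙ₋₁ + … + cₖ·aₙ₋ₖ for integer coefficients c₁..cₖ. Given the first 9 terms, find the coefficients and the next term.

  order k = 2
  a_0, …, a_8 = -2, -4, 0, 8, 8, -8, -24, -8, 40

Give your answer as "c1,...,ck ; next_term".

  a_2 = 1·-4 + -2·-2 = 0
  a_3 = 1·0 + -2·-4 = 8
  a_4 = 1·8 + -2·0 = 8
  a_5 = 1·8 + -2·8 = -8
  a_6 = 1·-8 + -2·8 = -24
  a_7 = 1·-24 + -2·-8 = -8
  a_8 = 1·-8 + -2·-24 = 40
  a_9 = 1·40 + -2·-8 = 56

1,-2 ; 56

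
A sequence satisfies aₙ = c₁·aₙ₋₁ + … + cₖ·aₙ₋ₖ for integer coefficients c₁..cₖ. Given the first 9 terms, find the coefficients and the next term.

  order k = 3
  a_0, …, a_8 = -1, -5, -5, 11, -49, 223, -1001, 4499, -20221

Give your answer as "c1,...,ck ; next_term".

-4,2,-1 ; 90883

  a_3 = -4·-5 + 2·-5 + -1·-1 = 11
  a_4 = -4·11 + 2·-5 + -1·-5 = -49
  a_5 = -4·-49 + 2·11 + -1·-5 = 223
  a_6 = -4·223 + 2·-49 + -1·11 = -1001
  a_7 = -4·-1001 + 2·223 + -1·-49 = 4499
  a_8 = -4·4499 + 2·-1001 + -1·223 = -20221
  a_9 = -4·-20221 + 2·4499 + -1·-1001 = 90883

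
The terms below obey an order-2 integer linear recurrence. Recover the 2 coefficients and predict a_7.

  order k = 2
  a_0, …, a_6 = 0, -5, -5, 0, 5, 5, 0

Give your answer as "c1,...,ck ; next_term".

  a_2 = 1·-5 + -1·0 = -5
  a_3 = 1·-5 + -1·-5 = 0
  a_4 = 1·0 + -1·-5 = 5
  a_5 = 1·5 + -1·0 = 5
  a_6 = 1·5 + -1·5 = 0
  a_7 = 1·0 + -1·5 = -5

1,-1 ; -5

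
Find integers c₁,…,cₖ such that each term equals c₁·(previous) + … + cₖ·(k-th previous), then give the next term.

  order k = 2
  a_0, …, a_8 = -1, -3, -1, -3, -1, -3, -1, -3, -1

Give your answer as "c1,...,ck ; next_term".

  a_2 = 0·-3 + 1·-1 = -1
  a_3 = 0·-1 + 1·-3 = -3
  a_4 = 0·-3 + 1·-1 = -1
  a_5 = 0·-1 + 1·-3 = -3
  a_6 = 0·-3 + 1·-1 = -1
  a_7 = 0·-1 + 1·-3 = -3
  a_8 = 0·-3 + 1·-1 = -1
  a_9 = 0·-1 + 1·-3 = -3

0,1 ; -3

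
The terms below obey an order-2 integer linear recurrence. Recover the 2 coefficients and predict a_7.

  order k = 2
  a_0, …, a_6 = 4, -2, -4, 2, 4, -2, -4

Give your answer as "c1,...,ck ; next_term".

0,-1 ; 2

  a_2 = 0·-2 + -1·4 = -4
  a_3 = 0·-4 + -1·-2 = 2
  a_4 = 0·2 + -1·-4 = 4
  a_5 = 0·4 + -1·2 = -2
  a_6 = 0·-2 + -1·4 = -4
  a_7 = 0·-4 + -1·-2 = 2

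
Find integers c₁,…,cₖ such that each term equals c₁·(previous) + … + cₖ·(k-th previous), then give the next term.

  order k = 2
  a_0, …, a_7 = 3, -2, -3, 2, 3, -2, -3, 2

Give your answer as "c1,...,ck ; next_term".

  a_2 = 0·-2 + -1·3 = -3
  a_3 = 0·-3 + -1·-2 = 2
  a_4 = 0·2 + -1·-3 = 3
  a_5 = 0·3 + -1·2 = -2
  a_6 = 0·-2 + -1·3 = -3
  a_7 = 0·-3 + -1·-2 = 2
  a_8 = 0·2 + -1·-3 = 3

0,-1 ; 3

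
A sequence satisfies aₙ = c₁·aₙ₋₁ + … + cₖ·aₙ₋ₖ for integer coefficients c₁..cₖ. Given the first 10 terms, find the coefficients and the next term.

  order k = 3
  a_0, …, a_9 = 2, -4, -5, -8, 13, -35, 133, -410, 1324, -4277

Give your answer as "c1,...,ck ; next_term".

  a_3 = -2·-5 + 3·-4 + -3·2 = -8
  a_4 = -2·-8 + 3·-5 + -3·-4 = 13
  a_5 = -2·13 + 3·-8 + -3·-5 = -35
  a_6 = -2·-35 + 3·13 + -3·-8 = 133
  a_7 = -2·133 + 3·-35 + -3·13 = -410
  a_8 = -2·-410 + 3·133 + -3·-35 = 1324
  a_9 = -2·1324 + 3·-410 + -3·133 = -4277
  a_10 = -2·-4277 + 3·1324 + -3·-410 = 13756

-2,3,-3 ; 13756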